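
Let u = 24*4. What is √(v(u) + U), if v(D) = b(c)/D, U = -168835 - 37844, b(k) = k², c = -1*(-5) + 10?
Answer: I*√13227306/8 ≈ 454.62*I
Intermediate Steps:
c = 15 (c = 5 + 10 = 15)
u = 96
U = -206679
v(D) = 225/D (v(D) = 15²/D = 225/D)
√(v(u) + U) = √(225/96 - 206679) = √(225*(1/96) - 206679) = √(75/32 - 206679) = √(-6613653/32) = I*√13227306/8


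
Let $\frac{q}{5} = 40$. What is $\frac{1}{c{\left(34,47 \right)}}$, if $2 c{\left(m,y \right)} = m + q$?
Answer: $\frac{1}{117} \approx 0.008547$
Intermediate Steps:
$q = 200$ ($q = 5 \cdot 40 = 200$)
$c{\left(m,y \right)} = 100 + \frac{m}{2}$ ($c{\left(m,y \right)} = \frac{m + 200}{2} = \frac{200 + m}{2} = 100 + \frac{m}{2}$)
$\frac{1}{c{\left(34,47 \right)}} = \frac{1}{100 + \frac{1}{2} \cdot 34} = \frac{1}{100 + 17} = \frac{1}{117}$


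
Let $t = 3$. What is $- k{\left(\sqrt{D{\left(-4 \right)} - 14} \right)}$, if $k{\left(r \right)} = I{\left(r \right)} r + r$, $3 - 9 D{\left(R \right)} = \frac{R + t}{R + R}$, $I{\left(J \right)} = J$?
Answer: $\frac{985}{72} - \frac{i \sqrt{1970}}{12} \approx 13.681 - 3.6987 i$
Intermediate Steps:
$D{\left(R \right)} = \frac{1}{3} - \frac{3 + R}{18 R}$ ($D{\left(R \right)} = \frac{1}{3} - \frac{\left(R + 3\right) \frac{1}{R + R}}{9} = \frac{1}{3} - \frac{\left(3 + R\right) \frac{1}{2 R}}{9} = \frac{1}{3} - \frac{\frac{1}{2} \frac{1}{R} \left(3 + R\right)}{9} = \frac{1}{3} - \frac{3 + R}{18 R}$)
$k{\left(r \right)} = r + r^{2}$ ($k{\left(r \right)} = r r + r = r^{2} + r = r + r^{2}$)
$- k{\left(\sqrt{D{\left(-4 \right)} - 14} \right)} = - \sqrt{\frac{-3 + 5 \left(-4\right)}{18 \left(-4\right)} - 14} \left(1 + \sqrt{\frac{-3 + 5 \left(-4\right)}{18 \left(-4\right)} - 14}\right) = - \sqrt{\frac{1}{18} \left(- \frac{1}{4}\right) \left(-3 - 20\right) - 14} \left(1 + \sqrt{\frac{1}{18} \left(- \frac{1}{4}\right) \left(-3 - 20\right) - 14}\right) = - \sqrt{\frac{1}{18} \left(- \frac{1}{4}\right) \left(-23\right) - 14} \left(1 + \sqrt{\frac{1}{18} \left(- \frac{1}{4}\right) \left(-23\right) - 14}\right) = - \sqrt{\frac{23}{72} - 14} \left(1 + \sqrt{\frac{23}{72} - 14}\right) = - \sqrt{- \frac{985}{72}} \left(1 + \sqrt{- \frac{985}{72}}\right) = - \frac{i \sqrt{1970}}{12} \left(1 + \frac{i \sqrt{1970}}{12}\right) = - \frac{i \sqrt{1970} \left(1 + \frac{i \sqrt{1970}}{12}\right)}{12}$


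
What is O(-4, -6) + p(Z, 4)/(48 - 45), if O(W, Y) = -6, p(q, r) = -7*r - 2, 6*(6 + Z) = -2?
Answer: -16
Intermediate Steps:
Z = -19/3 (Z = -6 + (1/6)*(-2) = -6 - 1/3 = -19/3 ≈ -6.3333)
p(q, r) = -2 - 7*r
O(-4, -6) + p(Z, 4)/(48 - 45) = -6 + (-2 - 7*4)/(48 - 45) = -6 + (-2 - 28)/3 = -6 - 30*1/3 = -6 - 10 = -16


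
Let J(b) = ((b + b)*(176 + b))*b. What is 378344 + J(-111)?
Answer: 1980074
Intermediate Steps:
J(b) = 2*b**2*(176 + b) (J(b) = ((2*b)*(176 + b))*b = (2*b*(176 + b))*b = 2*b**2*(176 + b))
378344 + J(-111) = 378344 + 2*(-111)**2*(176 - 111) = 378344 + 2*12321*65 = 378344 + 1601730 = 1980074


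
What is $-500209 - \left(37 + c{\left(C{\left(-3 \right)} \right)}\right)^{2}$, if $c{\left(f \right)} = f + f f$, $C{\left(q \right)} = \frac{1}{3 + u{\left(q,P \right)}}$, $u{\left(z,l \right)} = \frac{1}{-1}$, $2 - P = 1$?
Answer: $- \frac{8026145}{16} \approx -5.0163 \cdot 10^{5}$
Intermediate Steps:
$P = 1$ ($P = 2 - 1 = 1$)
$u{\left(z,l \right)} = -1$
$C{\left(q \right)} = \frac{1}{2}$ ($C{\left(q \right)} = \frac{1}{3 - 1} = \frac{1}{2}$)
$c{\left(f \right)} = f + f^{2}$
$-500209 - \left(37 + c{\left(C{\left(-3 \right)} \right)}\right)^{2} = -500209 - \left(37 + \frac{1 + \frac{1}{2}}{2}\right)^{2} = -500209 - \left(37 + \frac{1}{2} \cdot \frac{3}{2}\right)^{2} = -500209 - \left(37 + \frac{3}{4}\right)^{2} = -500209 - \left(\frac{151}{4}\right)^{2} = -500209 - \frac{22801}{16} = - \frac{8026145}{16}$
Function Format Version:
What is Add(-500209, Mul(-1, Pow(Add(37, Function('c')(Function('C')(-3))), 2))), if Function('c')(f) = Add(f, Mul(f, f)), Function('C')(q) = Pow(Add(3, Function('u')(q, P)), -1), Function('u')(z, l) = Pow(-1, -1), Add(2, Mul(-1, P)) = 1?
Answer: Rational(-8026145, 16) ≈ -5.0163e+5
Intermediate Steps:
P = 1 (P = Add(2, Mul(-1, 1)) = Add(2, -1) = 1)
Function('u')(z, l) = -1
Function('C')(q) = Rational(1, 2) (Function('C')(q) = Pow(Add(3, -1), -1) = Pow(2, -1) = Rational(1, 2))
Function('c')(f) = Add(f, Pow(f, 2))
Add(-500209, Mul(-1, Pow(Add(37, Function('c')(Function('C')(-3))), 2))) = Add(-500209, Mul(-1, Pow(Add(37, Mul(Rational(1, 2), Add(1, Rational(1, 2)))), 2))) = Add(-500209, Mul(-1, Pow(Add(37, Mul(Rational(1, 2), Rational(3, 2))), 2))) = Add(-500209, Mul(-1, Pow(Add(37, Rational(3, 4)), 2))) = Add(-500209, Mul(-1, Pow(Rational(151, 4), 2))) = Add(-500209, Mul(-1, Rational(22801, 16))) = Add(-500209, Rational(-22801, 16)) = Rational(-8026145, 16)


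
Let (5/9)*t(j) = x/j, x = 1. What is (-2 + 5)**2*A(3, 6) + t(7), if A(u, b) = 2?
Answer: 639/35 ≈ 18.257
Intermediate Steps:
t(j) = 9/(5*j) (t(j) = 9*(1/j)/5 = 9/(5*j))
(-2 + 5)**2*A(3, 6) + t(7) = (-2 + 5)**2*2 + (9/5)/7 = 3**2*2 + (9/5)*(1/7) = 9*2 + 9/35 = 18 + 9/35 = 639/35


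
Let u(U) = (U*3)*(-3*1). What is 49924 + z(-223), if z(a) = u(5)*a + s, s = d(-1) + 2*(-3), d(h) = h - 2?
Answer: 59950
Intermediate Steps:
d(h) = -2 + h
u(U) = -9*U (u(U) = (3*U)*(-3) = -9*U)
s = -9 (s = (-2 - 1) + 2*(-3) = -3 - 6 = -9)
z(a) = -9 - 45*a (z(a) = (-9*5)*a - 9 = -45*a - 9 = -9 - 45*a)
49924 + z(-223) = 49924 + (-9 - 45*(-223)) = 49924 + (-9 + 10035) = 49924 + 10026 = 59950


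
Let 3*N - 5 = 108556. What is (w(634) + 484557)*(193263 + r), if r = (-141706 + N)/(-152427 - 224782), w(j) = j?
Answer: 5052962648510118/53887 ≈ 9.3770e+10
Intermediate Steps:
N = 36187 (N = 5/3 + (⅓)*108556 = 5/3 + 108556/3 = 36187)
r = 105519/377209 (r = (-141706 + 36187)/(-152427 - 224782) = -105519/(-377209) = -105519*(-1/377209) = 105519/377209 ≈ 0.27974)
(w(634) + 484557)*(193263 + r) = (634 + 484557)*(193263 + 105519/377209) = 485191*(72900648486/377209) = 5052962648510118/53887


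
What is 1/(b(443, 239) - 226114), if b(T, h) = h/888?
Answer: -888/200788993 ≈ -4.4226e-6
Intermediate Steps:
b(T, h) = h/888 (b(T, h) = h*(1/888) = h/888)
1/(b(443, 239) - 226114) = 1/((1/888)*239 - 226114) = 1/(239/888 - 226114) = 1/(-200788993/888) = -888/200788993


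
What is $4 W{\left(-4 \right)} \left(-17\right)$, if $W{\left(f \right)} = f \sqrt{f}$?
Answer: $544 i \approx 544.0 i$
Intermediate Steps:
$W{\left(f \right)} = f^{\frac{3}{2}}$
$4 W{\left(-4 \right)} \left(-17\right) = 4 \left(-4\right)^{\frac{3}{2}} \left(-17\right) = 4 \left(- 8 i\right) \left(-17\right) = - 32 i \left(-17\right) = 544 i$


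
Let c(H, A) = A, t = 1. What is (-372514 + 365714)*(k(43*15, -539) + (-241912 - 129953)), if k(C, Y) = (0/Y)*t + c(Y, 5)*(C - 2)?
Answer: 2506820000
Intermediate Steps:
k(C, Y) = -10 + 5*C (k(C, Y) = (0/Y)*1 + 5*(C - 2) = 0*1 + 5*(-2 + C) = 0 + (-10 + 5*C) = -10 + 5*C)
(-372514 + 365714)*(k(43*15, -539) + (-241912 - 129953)) = (-372514 + 365714)*((-10 + 5*(43*15)) + (-241912 - 129953)) = -6800*((-10 + 5*645) - 371865) = -6800*((-10 + 3225) - 371865) = -6800*(3215 - 371865) = -6800*(-368650) = 2506820000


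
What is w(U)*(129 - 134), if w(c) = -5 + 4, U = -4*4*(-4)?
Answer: 5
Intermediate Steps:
U = 64 (U = -16*(-4) = 64)
w(c) = -1
w(U)*(129 - 134) = -(129 - 134) = -1*(-5) = 5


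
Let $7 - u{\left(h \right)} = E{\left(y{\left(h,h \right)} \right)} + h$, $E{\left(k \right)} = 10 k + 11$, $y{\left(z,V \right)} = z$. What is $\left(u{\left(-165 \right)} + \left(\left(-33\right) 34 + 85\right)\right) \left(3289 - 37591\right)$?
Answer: $-26549748$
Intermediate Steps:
$E{\left(k \right)} = 11 + 10 k$
$u{\left(h \right)} = -4 - 11 h$ ($u{\left(h \right)} = 7 - \left(\left(11 + 10 h\right) + h\right) = 7 - \left(11 + 11 h\right) = -4 - 11 h$)
$\left(u{\left(-165 \right)} + \left(\left(-33\right) 34 + 85\right)\right) \left(3289 - 37591\right) = \left(\left(-4 - -1815\right) + \left(\left(-33\right) 34 + 85\right)\right) \left(3289 - 37591\right) = \left(\left(-4 + 1815\right) + \left(-1122 + 85\right)\right) \left(-34302\right) = \left(1811 - 1037\right) \left(-34302\right) = 774 \left(-34302\right) = -26549748$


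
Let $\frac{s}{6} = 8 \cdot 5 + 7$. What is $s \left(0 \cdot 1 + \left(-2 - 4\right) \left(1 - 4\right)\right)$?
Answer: $5076$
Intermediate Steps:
$s = 282$ ($s = 6 \left(8 \cdot 5 + 7\right) = 6 \left(40 + 7\right) = 6 \cdot 47 = 282$)
$s \left(0 \cdot 1 + \left(-2 - 4\right) \left(1 - 4\right)\right) = 282 \left(0 \cdot 1 + \left(-2 - 4\right) \left(1 - 4\right)\right) = 282 \left(0 - -18\right) = 282 \left(0 + 18\right) = 282 \cdot 18 = 5076$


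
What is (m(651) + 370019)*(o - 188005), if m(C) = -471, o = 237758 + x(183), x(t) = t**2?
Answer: 30761914616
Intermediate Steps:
o = 271247 (o = 237758 + 183**2 = 237758 + 33489 = 271247)
(m(651) + 370019)*(o - 188005) = (-471 + 370019)*(271247 - 188005) = 369548*83242 = 30761914616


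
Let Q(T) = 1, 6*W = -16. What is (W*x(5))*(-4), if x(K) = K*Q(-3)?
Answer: 160/3 ≈ 53.333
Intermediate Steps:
W = -8/3 (W = (1/6)*(-16) = -8/3 ≈ -2.6667)
x(K) = K (x(K) = K*1 = K)
(W*x(5))*(-4) = -8/3*5*(-4) = -40/3*(-4) = 160/3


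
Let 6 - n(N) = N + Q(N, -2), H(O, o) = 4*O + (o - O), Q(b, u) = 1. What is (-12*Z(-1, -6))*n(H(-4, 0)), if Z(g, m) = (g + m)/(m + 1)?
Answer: -1428/5 ≈ -285.60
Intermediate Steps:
Z(g, m) = (g + m)/(1 + m)
H(O, o) = o + 3*O
n(N) = 5 - N (n(N) = 6 - (N + 1) = 6 - (1 + N) = 6 + (-1 - N) = 5 - N)
(-12*Z(-1, -6))*n(H(-4, 0)) = (-12*(-1 - 6)/(1 - 6))*(5 - (0 + 3*(-4))) = (-12*(-7)/(-5))*(5 - (0 - 12)) = (-(-12)*(-7)/5)*(5 - 1*(-12)) = (-12*7/5)*(5 + 12) = -84/5*17 = -1428/5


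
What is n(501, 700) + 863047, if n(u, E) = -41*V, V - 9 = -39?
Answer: 864277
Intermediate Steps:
V = -30 (V = 9 - 39 = -30)
n(u, E) = 1230 (n(u, E) = -41*(-30) = 1230)
n(501, 700) + 863047 = 1230 + 863047 = 864277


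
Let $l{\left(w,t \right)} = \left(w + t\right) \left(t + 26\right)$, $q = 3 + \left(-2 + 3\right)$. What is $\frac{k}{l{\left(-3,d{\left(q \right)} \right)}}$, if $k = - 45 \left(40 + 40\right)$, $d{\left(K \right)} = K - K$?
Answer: $\frac{600}{13} \approx 46.154$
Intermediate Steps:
$q = 4$ ($q = 3 + 1 = 4$)
$d{\left(K \right)} = 0$
$l{\left(w,t \right)} = \left(26 + t\right) \left(t + w\right)$ ($l{\left(w,t \right)} = \left(t + w\right) \left(26 + t\right) = \left(26 + t\right) \left(t + w\right)$)
$k = -3600$ ($k = \left(-45\right) 80 = -3600$)
$\frac{k}{l{\left(-3,d{\left(q \right)} \right)}} = - \frac{3600}{0^{2} + 26 \cdot 0 + 26 \left(-3\right) + 0 \left(-3\right)} = - \frac{3600}{0 + 0 - 78 + 0} = - \frac{3600}{-78} = \left(-3600\right) \left(- \frac{1}{78}\right) = \frac{600}{13}$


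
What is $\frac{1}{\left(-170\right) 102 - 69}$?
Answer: $- \frac{1}{17409} \approx -5.7442 \cdot 10^{-5}$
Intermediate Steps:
$\frac{1}{\left(-170\right) 102 - 69} = \frac{1}{-17340 - 69} = \frac{1}{-17409} = - \frac{1}{17409}$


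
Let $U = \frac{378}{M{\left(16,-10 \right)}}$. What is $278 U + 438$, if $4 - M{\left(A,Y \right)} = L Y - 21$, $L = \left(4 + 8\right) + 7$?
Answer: $\frac{199254}{215} \approx 926.76$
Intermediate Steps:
$L = 19$ ($L = 12 + 7 = 19$)
$M{\left(A,Y \right)} = 25 - 19 Y$ ($M{\left(A,Y \right)} = 4 - \left(19 Y - 21\right) = 4 - \left(-21 + 19 Y\right) = 25 - 19 Y$)
$U = \frac{378}{215}$ ($U = \frac{378}{25 - -190} = \frac{378}{25 + 190} = \frac{378}{215} \approx 1.7581$)
$278 U + 438 = 278 \cdot \frac{378}{215} + 438 = \frac{105084}{215} + 438 = \frac{199254}{215}$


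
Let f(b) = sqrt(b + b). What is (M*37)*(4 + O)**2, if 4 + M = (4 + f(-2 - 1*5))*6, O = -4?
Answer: 0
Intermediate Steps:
f(b) = sqrt(2)*sqrt(b) (f(b) = sqrt(2*b) = sqrt(2)*sqrt(b))
M = 20 + 6*I*sqrt(14) (M = -4 + (4 + sqrt(2)*sqrt(-2 - 1*5))*6 = -4 + (4 + sqrt(2)*sqrt(-2 - 5))*6 = -4 + (4 + sqrt(2)*sqrt(-7))*6 = -4 + (4 + sqrt(2)*(I*sqrt(7)))*6 = -4 + (4 + I*sqrt(14))*6 = -4 + (24 + 6*I*sqrt(14)) = 20 + 6*I*sqrt(14) ≈ 20.0 + 22.45*I)
(M*37)*(4 + O)**2 = ((20 + 6*I*sqrt(14))*37)*(4 - 4)**2 = (740 + 222*I*sqrt(14))*0**2 = (740 + 222*I*sqrt(14))*0 = 0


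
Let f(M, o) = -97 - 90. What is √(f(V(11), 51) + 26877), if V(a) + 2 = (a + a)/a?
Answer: √26690 ≈ 163.37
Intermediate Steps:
V(a) = 0 (V(a) = -2 + (a + a)/a = -2 + (2*a)/a = -2 + 2 = 0)
f(M, o) = -187
√(f(V(11), 51) + 26877) = √(-187 + 26877) = √26690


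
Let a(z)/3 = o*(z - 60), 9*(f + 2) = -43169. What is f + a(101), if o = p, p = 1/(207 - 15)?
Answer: -2763599/576 ≈ -4797.9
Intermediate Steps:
f = -43187/9 (f = -2 + (⅑)*(-43169) = -2 - 43169/9 = -43187/9 ≈ -4798.6)
p = 1/192 ≈ 0.0052083
o = 1/192 ≈ 0.0052083
a(z) = -15/16 + z/64 (a(z) = 3*((z - 60)/192) = 3*((-60 + z)/192) = 3*(-5/16 + z/192) = -15/16 + z/64)
f + a(101) = -43187/9 + (-15/16 + (1/64)*101) = -43187/9 + (-15/16 + 101/64) = -43187/9 + 41/64 = -2763599/576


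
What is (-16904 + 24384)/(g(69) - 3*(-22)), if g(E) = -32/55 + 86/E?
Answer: 3548325/31624 ≈ 112.20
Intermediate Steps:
g(E) = -32/55 + 86/E (g(E) = -32*1/55 + 86/E = -32/55 + 86/E)
(-16904 + 24384)/(g(69) - 3*(-22)) = (-16904 + 24384)/((-32/55 + 86/69) - 3*(-22)) = 7480/((-32/55 + 86*(1/69)) + 66) = 7480/((-32/55 + 86/69) + 66) = 7480/(2522/3795 + 66) = 7480/(252992/3795) = 7480*(3795/252992) = 3548325/31624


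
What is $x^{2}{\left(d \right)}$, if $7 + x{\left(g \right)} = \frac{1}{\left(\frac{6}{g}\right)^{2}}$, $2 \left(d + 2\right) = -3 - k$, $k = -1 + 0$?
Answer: $\frac{729}{16} \approx 45.563$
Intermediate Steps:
$k = -1$
$d = -3$ ($d = -2 + \frac{-3 - -1}{2} = -2 + \frac{-3 + 1}{2} = -2 + \frac{1}{2} \left(-2\right) = -2 - 1 = -3$)
$x{\left(g \right)} = -7 + \frac{g^{2}}{36}$ ($x{\left(g \right)} = -7 + \frac{1}{\left(\frac{6}{g}\right)^{2}} = -7 + \frac{1}{36 \frac{1}{g^{2}}} = -7 + \frac{g^{2}}{36}$)
$x^{2}{\left(d \right)} = \left(-7 + \frac{\left(-3\right)^{2}}{36}\right)^{2} = \left(-7 + \frac{1}{36} \cdot 9\right)^{2} = \left(-7 + \frac{1}{4}\right)^{2} = \left(- \frac{27}{4}\right)^{2} = \frac{729}{16}$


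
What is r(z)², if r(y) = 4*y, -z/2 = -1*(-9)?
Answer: 5184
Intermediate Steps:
z = -18 (z = -(-2)*(-9) = -2*9 = -18)
r(z)² = (4*(-18))² = (-72)² = 5184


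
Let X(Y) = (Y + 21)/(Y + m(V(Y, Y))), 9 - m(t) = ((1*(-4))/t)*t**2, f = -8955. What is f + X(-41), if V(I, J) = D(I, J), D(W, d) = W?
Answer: -438790/49 ≈ -8954.9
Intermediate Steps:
V(I, J) = I
m(t) = 9 + 4*t (m(t) = 9 - (1*(-4))/t*t**2 = 9 - (-4/t)*t**2 = 9 - (-4)*t = 9 + 4*t)
X(Y) = (21 + Y)/(9 + 5*Y) (X(Y) = (Y + 21)/(Y + (9 + 4*Y)) = (21 + Y)/(9 + 5*Y))
f + X(-41) = -8955 + (21 - 41)/(9 + 5*(-41)) = -8955 - 20/(9 - 205) = -8955 - 20/(-196) = -8955 - 1/196*(-20) = -8955 + 5/49 = -438790/49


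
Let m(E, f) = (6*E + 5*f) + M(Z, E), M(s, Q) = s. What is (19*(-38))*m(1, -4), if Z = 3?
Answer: 7942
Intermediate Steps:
m(E, f) = 3 + 5*f + 6*E (m(E, f) = (6*E + 5*f) + 3 = (5*f + 6*E) + 3 = 3 + 5*f + 6*E)
(19*(-38))*m(1, -4) = (19*(-38))*(3 + 5*(-4) + 6*1) = -722*(3 - 20 + 6) = -722*(-11) = 7942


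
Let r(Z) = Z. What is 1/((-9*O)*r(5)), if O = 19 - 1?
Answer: -1/810 ≈ -0.0012346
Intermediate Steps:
O = 18
1/((-9*O)*r(5)) = 1/(-9*18*5) = 1/(-162*5) = 1/(-810) = -1/810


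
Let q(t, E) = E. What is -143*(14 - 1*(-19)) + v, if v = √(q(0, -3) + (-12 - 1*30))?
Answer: -4719 + 3*I*√5 ≈ -4719.0 + 6.7082*I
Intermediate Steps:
v = 3*I*√5 (v = √(-3 + (-12 - 1*30)) = √(-3 + (-12 - 30)) = √(-3 - 42) = √(-45) = 3*I*√5 ≈ 6.7082*I)
-143*(14 - 1*(-19)) + v = -143*(14 - 1*(-19)) + 3*I*√5 = -143*(14 + 19) + 3*I*√5 = -143*33 + 3*I*√5 = -4719 + 3*I*√5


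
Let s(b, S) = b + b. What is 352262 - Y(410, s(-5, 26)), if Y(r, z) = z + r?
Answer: 351862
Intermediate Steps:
s(b, S) = 2*b
Y(r, z) = r + z
352262 - Y(410, s(-5, 26)) = 352262 - (410 + 2*(-5)) = 352262 - (410 - 10) = 352262 - 1*400 = 352262 - 400 = 351862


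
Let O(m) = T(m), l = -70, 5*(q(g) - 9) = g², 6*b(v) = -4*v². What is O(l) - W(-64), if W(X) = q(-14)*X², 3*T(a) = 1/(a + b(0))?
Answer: -41459713/210 ≈ -1.9743e+5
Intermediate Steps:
b(v) = -2*v²/3 (b(v) = (-4*v²)/6 = -2*v²/3)
q(g) = 9 + g²/5
T(a) = 1/(3*a) (T(a) = 1/(3*(a - ⅔*0²)) = 1/(3*(a - ⅔*0)) = 1/(3*(a + 0)) = 1/(3*a))
O(m) = 1/(3*m)
W(X) = 241*X²/5 (W(X) = (9 + (⅕)*(-14)²)*X² = (9 + (⅕)*196)*X² = (9 + 196/5)*X² = 241*X²/5)
O(l) - W(-64) = (⅓)/(-70) - 241*(-64)²/5 = (⅓)*(-1/70) - 241*4096/5 = -1/210 - 1*987136/5 = -1/210 - 987136/5 = -41459713/210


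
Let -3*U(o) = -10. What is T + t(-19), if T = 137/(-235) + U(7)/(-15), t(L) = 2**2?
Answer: 6757/2115 ≈ 3.1948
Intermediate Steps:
U(o) = 10/3 (U(o) = -1/3*(-10) = 10/3)
t(L) = 4
T = -1703/2115 (T = 137/(-235) + (10/3)/(-15) = 137*(-1/235) + (10/3)*(-1/15) = -137/235 - 2/9 = -1703/2115 ≈ -0.80520)
T + t(-19) = -1703/2115 + 4 = 6757/2115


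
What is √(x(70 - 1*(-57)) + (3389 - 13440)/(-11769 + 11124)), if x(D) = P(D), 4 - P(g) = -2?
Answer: √8979045/645 ≈ 4.6457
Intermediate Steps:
P(g) = 6 (P(g) = 4 - 1*(-2) = 4 + 2 = 6)
x(D) = 6
√(x(70 - 1*(-57)) + (3389 - 13440)/(-11769 + 11124)) = √(6 + (3389 - 13440)/(-11769 + 11124)) = √(6 - 10051/(-645)) = √(6 - 10051*(-1/645)) = √(6 + 10051/645) = √(13921/645) = √8979045/645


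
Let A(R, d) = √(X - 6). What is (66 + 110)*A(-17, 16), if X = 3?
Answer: 176*I*√3 ≈ 304.84*I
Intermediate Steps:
A(R, d) = I*√3 (A(R, d) = √(3 - 6) = √(-3) = I*√3)
(66 + 110)*A(-17, 16) = (66 + 110)*(I*√3) = 176*(I*√3) = 176*I*√3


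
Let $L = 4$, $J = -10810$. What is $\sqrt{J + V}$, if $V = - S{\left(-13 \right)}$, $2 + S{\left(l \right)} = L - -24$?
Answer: $6 i \sqrt{301} \approx 104.1 i$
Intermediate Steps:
$S{\left(l \right)} = 26$ ($S{\left(l \right)} = -2 + \left(4 - -24\right) = -2 + \left(4 + 24\right) = -2 + 28 = 26$)
$V = -26$ ($V = \left(-1\right) 26 = -26$)
$\sqrt{J + V} = \sqrt{-10810 - 26} = \sqrt{-10836} = 6 i \sqrt{301}$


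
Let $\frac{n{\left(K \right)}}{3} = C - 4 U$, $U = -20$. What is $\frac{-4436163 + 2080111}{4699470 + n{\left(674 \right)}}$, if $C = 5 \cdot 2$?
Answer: $- \frac{589013}{1174935} \approx -0.50132$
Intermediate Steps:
$C = 10$
$n{\left(K \right)} = 270$ ($n{\left(K \right)} = 3 \left(10 - -80\right) = 3 \left(10 + 80\right) = 3 \cdot 90 = 270$)
$\frac{-4436163 + 2080111}{4699470 + n{\left(674 \right)}} = \frac{-4436163 + 2080111}{4699470 + 270} = - \frac{2356052}{4699740} = \left(-2356052\right) \frac{1}{4699740} = - \frac{589013}{1174935}$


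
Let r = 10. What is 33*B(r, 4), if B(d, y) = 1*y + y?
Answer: 264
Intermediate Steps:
B(d, y) = 2*y (B(d, y) = y + y = 2*y)
33*B(r, 4) = 33*(2*4) = 33*8 = 264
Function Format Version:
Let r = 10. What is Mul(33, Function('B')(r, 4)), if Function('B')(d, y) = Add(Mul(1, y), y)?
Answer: 264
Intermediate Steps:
Function('B')(d, y) = Mul(2, y) (Function('B')(d, y) = Add(y, y) = Mul(2, y))
Mul(33, Function('B')(r, 4)) = Mul(33, Mul(2, 4)) = Mul(33, 8) = 264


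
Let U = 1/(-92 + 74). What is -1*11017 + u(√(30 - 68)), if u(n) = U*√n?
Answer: -11017 - 38^(¼)*√I/18 ≈ -11017.0 - 0.097535*I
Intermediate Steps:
U = -1/18 (U = 1/(-18) = -1/18 ≈ -0.055556)
u(n) = -√n/18
-1*11017 + u(√(30 - 68)) = -1*11017 - (30 - 68)^(¼)/18 = -11017 - (-38)^(¼)/18 = -11017 - 38^(¼)*√I/18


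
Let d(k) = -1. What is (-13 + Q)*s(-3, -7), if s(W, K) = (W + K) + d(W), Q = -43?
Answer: 616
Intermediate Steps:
s(W, K) = -1 + K + W (s(W, K) = (W + K) - 1 = (K + W) - 1 = -1 + K + W)
(-13 + Q)*s(-3, -7) = (-13 - 43)*(-1 - 7 - 3) = -56*(-11) = 616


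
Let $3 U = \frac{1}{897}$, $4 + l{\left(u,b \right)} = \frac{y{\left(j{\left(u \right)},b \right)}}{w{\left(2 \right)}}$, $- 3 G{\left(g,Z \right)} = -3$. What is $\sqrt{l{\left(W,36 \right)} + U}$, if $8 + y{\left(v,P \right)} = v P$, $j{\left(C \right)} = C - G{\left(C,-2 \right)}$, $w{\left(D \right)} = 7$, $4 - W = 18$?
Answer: $\frac{i \sqrt{3244168837}}{6279} \approx 9.0711 i$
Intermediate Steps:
$W = -14$ ($W = 4 - 18 = -14$)
$G{\left(g,Z \right)} = 1$ ($G{\left(g,Z \right)} = \left(- \frac{1}{3}\right) \left(-3\right) = 1$)
$j{\left(C \right)} = -1 + C$ ($j{\left(C \right)} = C - 1 = -1 + C$)
$y{\left(v,P \right)} = -8 + P v$ ($y{\left(v,P \right)} = -8 + v P = -8 + P v$)
$l{\left(u,b \right)} = - \frac{36}{7} + \frac{b \left(-1 + u\right)}{7}$ ($l{\left(u,b \right)} = -4 + \frac{-8 + b \left(-1 + u\right)}{7} = -4 + \left(-8 + b \left(-1 + u\right)\right) \frac{1}{7} = -4 + \left(- \frac{8}{7} + \frac{b \left(-1 + u\right)}{7}\right) = - \frac{36}{7} + \frac{b \left(-1 + u\right)}{7}$)
$U = \frac{1}{2691}$ ($U = \frac{1}{3 \cdot 897} = \frac{1}{3} \cdot \frac{1}{897} = \frac{1}{2691} \approx 0.00037161$)
$\sqrt{l{\left(W,36 \right)} + U} = \sqrt{\left(- \frac{36}{7} + \frac{1}{7} \cdot 36 \left(-1 - 14\right)\right) + \frac{1}{2691}} = \sqrt{\left(- \frac{36}{7} + \frac{1}{7} \cdot 36 \left(-15\right)\right) + \frac{1}{2691}} = \sqrt{\left(- \frac{36}{7} - \frac{540}{7}\right) + \frac{1}{2691}} = \sqrt{- \frac{576}{7} + \frac{1}{2691}} = \sqrt{- \frac{1550009}{18837}} = \frac{i \sqrt{3244168837}}{6279}$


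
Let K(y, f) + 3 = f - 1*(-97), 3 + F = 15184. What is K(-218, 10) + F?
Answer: 15285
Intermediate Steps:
F = 15181 (F = -3 + 15184 = 15181)
K(y, f) = 94 + f (K(y, f) = -3 + (f - 1*(-97)) = -3 + (f + 97) = -3 + (97 + f) = 94 + f)
K(-218, 10) + F = (94 + 10) + 15181 = 104 + 15181 = 15285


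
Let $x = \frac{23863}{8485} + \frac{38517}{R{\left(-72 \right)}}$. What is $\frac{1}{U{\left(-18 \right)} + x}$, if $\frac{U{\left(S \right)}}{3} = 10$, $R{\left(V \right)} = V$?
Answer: $- \frac{203640}{102257003} \approx -0.0019915$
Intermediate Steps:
$U{\left(S \right)} = 30$ ($U{\left(S \right)} = 3 \cdot 10 = 30$)
$x = - \frac{108366203}{203640}$ ($x = \frac{23863}{8485} + \frac{38517}{-72} = 23863 \cdot \frac{1}{8485} + 38517 \left(- \frac{1}{72}\right) = \frac{23863}{8485} - \frac{12839}{24} = - \frac{108366203}{203640} \approx -532.15$)
$\frac{1}{U{\left(-18 \right)} + x} = \frac{1}{30 - \frac{108366203}{203640}} = \frac{1}{- \frac{102257003}{203640}} = - \frac{203640}{102257003}$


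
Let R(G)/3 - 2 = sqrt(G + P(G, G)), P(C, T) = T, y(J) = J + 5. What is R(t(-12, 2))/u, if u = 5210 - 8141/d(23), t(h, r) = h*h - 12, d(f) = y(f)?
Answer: 8/6559 + 8*sqrt(66)/6559 ≈ 0.011129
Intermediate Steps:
y(J) = 5 + J
d(f) = 5 + f
t(h, r) = -12 + h**2 (t(h, r) = h**2 - 12 = -12 + h**2)
R(G) = 6 + 3*sqrt(2)*sqrt(G) (R(G) = 6 + 3*sqrt(G + G) = 6 + 3*sqrt(2*G) = 6 + 3*(sqrt(2)*sqrt(G)) = 6 + 3*sqrt(2)*sqrt(G))
u = 19677/4 (u = 5210 - 8141/(5 + 23) = 5210 - 8141/28 = 5210 - 1*1163/4 = 5210 - 1163/4 = 19677/4 ≈ 4919.3)
R(t(-12, 2))/u = (6 + 3*sqrt(2)*sqrt(-12 + (-12)**2))/(19677/4) = (6 + 3*sqrt(2)*sqrt(-12 + 144))*(4/19677) = (6 + 3*sqrt(2)*sqrt(132))*(4/19677) = (6 + 3*sqrt(2)*(2*sqrt(33)))*(4/19677) = (6 + 6*sqrt(66))*(4/19677) = 8/6559 + 8*sqrt(66)/6559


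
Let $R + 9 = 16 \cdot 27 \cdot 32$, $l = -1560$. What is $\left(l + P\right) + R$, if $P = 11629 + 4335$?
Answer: $28219$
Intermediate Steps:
$P = 15964$
$R = 13815$ ($R = -9 + 16 \cdot 27 \cdot 32 = -9 + 432 \cdot 32 = -9 + 13824 = 13815$)
$\left(l + P\right) + R = \left(-1560 + 15964\right) + 13815 = 14404 + 13815 = 28219$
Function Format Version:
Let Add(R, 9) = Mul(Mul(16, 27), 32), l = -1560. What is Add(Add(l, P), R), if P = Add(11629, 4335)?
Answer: 28219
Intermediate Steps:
P = 15964
R = 13815 (R = Add(-9, Mul(Mul(16, 27), 32)) = Add(-9, Mul(432, 32)) = Add(-9, 13824) = 13815)
Add(Add(l, P), R) = Add(Add(-1560, 15964), 13815) = Add(14404, 13815) = 28219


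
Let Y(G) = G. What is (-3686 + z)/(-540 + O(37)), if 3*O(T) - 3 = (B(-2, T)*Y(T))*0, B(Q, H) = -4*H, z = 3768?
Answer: -82/539 ≈ -0.15213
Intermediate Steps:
O(T) = 1 (O(T) = 1 + (((-4*T)*T)*0)/3 = 1 + (-4*T²*0)/3 = 1 + (⅓)*0 = 1 + 0 = 1)
(-3686 + z)/(-540 + O(37)) = (-3686 + 3768)/(-540 + 1) = 82/(-539) = 82*(-1/539) = -82/539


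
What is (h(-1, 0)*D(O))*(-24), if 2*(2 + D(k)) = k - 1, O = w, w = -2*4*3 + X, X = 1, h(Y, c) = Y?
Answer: -336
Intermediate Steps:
w = -23 (w = -2*4*3 + 1 = -8*3 + 1 = -24 + 1 = -23)
O = -23
D(k) = -5/2 + k/2 (D(k) = -2 + (k - 1)/2 = -2 + (-1 + k)/2 = -2 + (-1/2 + k/2) = -5/2 + k/2)
(h(-1, 0)*D(O))*(-24) = -(-5/2 + (1/2)*(-23))*(-24) = -(-5/2 - 23/2)*(-24) = -1*(-14)*(-24) = 14*(-24) = -336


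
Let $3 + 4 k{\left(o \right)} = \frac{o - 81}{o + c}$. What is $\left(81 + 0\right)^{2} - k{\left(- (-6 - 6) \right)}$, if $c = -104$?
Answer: $\frac{104985}{16} \approx 6561.6$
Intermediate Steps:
$k{\left(o \right)} = - \frac{3}{4} + \frac{-81 + o}{4 \left(-104 + o\right)}$ ($k{\left(o \right)} = - \frac{3}{4} + \frac{\left(o - 81\right) \frac{1}{o - 104}}{4} = - \frac{3}{4} + \frac{\left(-81 + o\right) \frac{1}{-104 + o}}{4} = - \frac{3}{4} + \frac{\frac{1}{-104 + o} \left(-81 + o\right)}{4} = - \frac{3}{4} + \frac{-81 + o}{4 \left(-104 + o\right)}$)
$\left(81 + 0\right)^{2} - k{\left(- (-6 - 6) \right)} = \left(81 + 0\right)^{2} - \frac{231 - 2 \left(- (-6 - 6)\right)}{4 \left(-104 - \left(-6 - 6\right)\right)} = 81^{2} - \frac{231 - 2 \left(\left(-1\right) \left(-12\right)\right)}{4 \left(-104 - -12\right)} = 6561 - \frac{231 - 24}{4 \left(-104 + 12\right)} = 6561 - \frac{231 - 24}{4 \left(-92\right)} = 6561 - \frac{1}{4} \left(- \frac{1}{92}\right) 207 = 6561 - - \frac{9}{16} = 6561 + \frac{9}{16} = \frac{104985}{16}$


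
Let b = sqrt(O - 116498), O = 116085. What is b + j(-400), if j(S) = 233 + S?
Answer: -167 + I*sqrt(413) ≈ -167.0 + 20.322*I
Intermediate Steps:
b = I*sqrt(413) (b = sqrt(116085 - 116498) = sqrt(-413) = I*sqrt(413) ≈ 20.322*I)
b + j(-400) = I*sqrt(413) + (233 - 400) = I*sqrt(413) - 167 = -167 + I*sqrt(413)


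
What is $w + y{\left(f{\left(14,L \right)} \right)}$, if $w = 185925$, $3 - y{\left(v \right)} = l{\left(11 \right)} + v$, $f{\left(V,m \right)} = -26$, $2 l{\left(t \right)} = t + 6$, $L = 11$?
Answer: $\frac{371891}{2} \approx 1.8595 \cdot 10^{5}$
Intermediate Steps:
$l{\left(t \right)} = 3 + \frac{t}{2}$ ($l{\left(t \right)} = \frac{t + 6}{2} = \frac{6 + t}{2} = 3 + \frac{t}{2}$)
$y{\left(v \right)} = - \frac{11}{2} - v$ ($y{\left(v \right)} = 3 - \left(\left(3 + \frac{1}{2} \cdot 11\right) + v\right) = 3 - \left(\left(3 + \frac{11}{2}\right) + v\right) = 3 - \left(\frac{17}{2} + v\right) = - \frac{11}{2} - v$)
$w + y{\left(f{\left(14,L \right)} \right)} = 185925 - - \frac{41}{2} = 185925 + \left(- \frac{11}{2} + 26\right) = 185925 + \frac{41}{2} = \frac{371891}{2}$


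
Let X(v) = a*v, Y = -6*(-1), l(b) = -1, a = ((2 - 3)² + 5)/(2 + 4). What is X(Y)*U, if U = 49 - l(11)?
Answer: 300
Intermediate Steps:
a = 1 (a = ((-1)² + 5)/6 = (1 + 5)*(⅙) = 6*(⅙) = 1)
Y = 6
X(v) = v (X(v) = 1*v = v)
U = 50 (U = 49 - 1*(-1) = 49 + 1 = 50)
X(Y)*U = 6*50 = 300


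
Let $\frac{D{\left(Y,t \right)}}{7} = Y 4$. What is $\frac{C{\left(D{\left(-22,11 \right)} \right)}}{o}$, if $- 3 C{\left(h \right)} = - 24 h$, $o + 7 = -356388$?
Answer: $\frac{4928}{356395} \approx 0.013827$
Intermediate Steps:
$D{\left(Y,t \right)} = 28 Y$ ($D{\left(Y,t \right)} = 7 Y 4 = 7 \cdot 4 Y = 28 Y$)
$o = -356395$ ($o = -7 - 356388 = -356395$)
$C{\left(h \right)} = 8 h$ ($C{\left(h \right)} = - \frac{\left(-24\right) h}{3} = 8 h$)
$\frac{C{\left(D{\left(-22,11 \right)} \right)}}{o} = \frac{8 \cdot 28 \left(-22\right)}{-356395} = 8 \left(-616\right) \left(- \frac{1}{356395}\right) = \left(-4928\right) \left(- \frac{1}{356395}\right) = \frac{4928}{356395}$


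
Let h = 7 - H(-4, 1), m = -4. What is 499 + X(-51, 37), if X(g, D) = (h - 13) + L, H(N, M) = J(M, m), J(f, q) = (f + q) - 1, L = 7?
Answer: 504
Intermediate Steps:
J(f, q) = -1 + f + q
H(N, M) = -5 + M (H(N, M) = -1 + M - 4 = -5 + M)
h = 11 (h = 7 - (-5 + 1) = 7 - 1*(-4) = 7 + 4 = 11)
X(g, D) = 5 (X(g, D) = (11 - 13) + 7 = -2 + 7 = 5)
499 + X(-51, 37) = 499 + 5 = 504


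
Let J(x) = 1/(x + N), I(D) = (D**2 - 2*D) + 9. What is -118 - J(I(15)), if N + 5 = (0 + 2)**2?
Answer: -23955/203 ≈ -118.00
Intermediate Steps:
N = -1 (N = -5 + (0 + 2)**2 = -5 + 2**2 = -5 + 4 = -1)
I(D) = 9 + D**2 - 2*D
J(x) = 1/(-1 + x) (J(x) = 1/(x - 1) = 1/(-1 + x))
-118 - J(I(15)) = -118 - 1/(-1 + (9 + 15**2 - 2*15)) = -118 - 1/(-1 + (9 + 225 - 30)) = -118 - 1/(-1 + 204) = -118 - 1/203 = -23955/203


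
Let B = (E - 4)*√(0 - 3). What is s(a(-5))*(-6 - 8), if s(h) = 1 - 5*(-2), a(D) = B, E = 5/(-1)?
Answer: -154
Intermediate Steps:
E = -5 (E = 5*(-1) = -5)
B = -9*I*√3 (B = (-5 - 4)*√(0 - 3) = -9*I*√3 ≈ -15.588*I)
a(D) = -9*I*√3
s(h) = 11 (s(h) = 1 + 10 = 11)
s(a(-5))*(-6 - 8) = 11*(-6 - 8) = 11*(-14) = -154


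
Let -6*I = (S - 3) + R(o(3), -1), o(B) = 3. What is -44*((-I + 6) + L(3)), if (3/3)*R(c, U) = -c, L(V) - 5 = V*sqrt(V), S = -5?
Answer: -1210/3 - 132*sqrt(3) ≈ -631.96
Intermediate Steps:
L(V) = 5 + V**(3/2) (L(V) = 5 + V*sqrt(V) = 5 + V**(3/2))
R(c, U) = -c
I = 11/6 (I = -((-5 - 3) - 1*3)/6 = -(-8 - 3)/6 = -1/6*(-11) = 11/6 ≈ 1.8333)
-44*((-I + 6) + L(3)) = -44*((-1*11/6 + 6) + (5 + 3**(3/2))) = -44*((-11/6 + 6) + (5 + 3*sqrt(3))) = -44*(25/6 + (5 + 3*sqrt(3))) = -44*(55/6 + 3*sqrt(3)) = -1210/3 - 132*sqrt(3)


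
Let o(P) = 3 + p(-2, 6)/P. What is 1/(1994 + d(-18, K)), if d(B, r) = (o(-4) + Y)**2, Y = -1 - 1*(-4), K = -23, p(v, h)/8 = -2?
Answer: 1/2094 ≈ 0.00047755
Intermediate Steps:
p(v, h) = -16 (p(v, h) = 8*(-2) = -16)
o(P) = 3 - 16/P
Y = 3 (Y = -1 + 4 = 3)
d(B, r) = 100 (d(B, r) = ((3 - 16/(-4)) + 3)**2 = ((3 - 16*(-1/4)) + 3)**2 = ((3 + 4) + 3)**2 = (7 + 3)**2 = 10**2 = 100)
1/(1994 + d(-18, K)) = 1/(1994 + 100) = 1/2094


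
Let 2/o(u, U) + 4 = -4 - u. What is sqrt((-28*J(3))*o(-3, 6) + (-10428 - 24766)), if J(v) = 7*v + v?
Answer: I*sqrt(873130)/5 ≈ 186.88*I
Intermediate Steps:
J(v) = 8*v
o(u, U) = 2/(-8 - u) (o(u, U) = 2/(-4 + (-4 - u)) = 2/(-8 - u))
sqrt((-28*J(3))*o(-3, 6) + (-10428 - 24766)) = sqrt((-224*3)*(-2/(8 - 3)) + (-10428 - 24766)) = sqrt((-28*24)*(-2/5) - 35194) = sqrt(-(-1344)/5 - 35194) = sqrt(-672*(-2/5) - 35194) = sqrt(1344/5 - 35194) = sqrt(-174626/5) = I*sqrt(873130)/5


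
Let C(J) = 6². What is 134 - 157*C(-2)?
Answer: -5518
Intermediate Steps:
C(J) = 36
134 - 157*C(-2) = 134 - 157*36 = 134 - 5652 = -5518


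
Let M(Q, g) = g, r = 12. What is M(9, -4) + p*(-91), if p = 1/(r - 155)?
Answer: -37/11 ≈ -3.3636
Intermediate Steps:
p = -1/143 (p = 1/(12 - 155) = 1/(-143) = -1/143 ≈ -0.0069930)
M(9, -4) + p*(-91) = -4 - 1/143*(-91) = -4 + 7/11 = -37/11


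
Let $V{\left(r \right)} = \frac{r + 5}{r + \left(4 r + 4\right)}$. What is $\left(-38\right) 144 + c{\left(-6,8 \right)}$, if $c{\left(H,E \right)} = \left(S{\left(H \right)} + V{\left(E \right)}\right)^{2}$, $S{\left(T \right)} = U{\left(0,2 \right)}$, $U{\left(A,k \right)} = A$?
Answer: $- \frac{10593623}{1936} \approx -5471.9$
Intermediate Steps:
$S{\left(T \right)} = 0$
$V{\left(r \right)} = \frac{5 + r}{4 + 5 r}$ ($V{\left(r \right)} = \frac{5 + r}{r + \left(4 + 4 r\right)} = \frac{5 + r}{4 + 5 r}$)
$c{\left(H,E \right)} = \frac{\left(5 + E\right)^{2}}{\left(4 + 5 E\right)^{2}}$ ($c{\left(H,E \right)} = \left(0 + \frac{5 + E}{4 + 5 E}\right)^{2} = \left(\frac{5 + E}{4 + 5 E}\right)^{2} = \frac{\left(5 + E\right)^{2}}{\left(4 + 5 E\right)^{2}}$)
$\left(-38\right) 144 + c{\left(-6,8 \right)} = \left(-38\right) 144 + \frac{\left(5 + 8\right)^{2}}{\left(4 + 5 \cdot 8\right)^{2}} = -5472 + \frac{13^{2}}{\left(4 + 40\right)^{2}} = -5472 + \frac{1}{1936} \cdot 169 = -5472 + \frac{169}{1936} = - \frac{10593623}{1936}$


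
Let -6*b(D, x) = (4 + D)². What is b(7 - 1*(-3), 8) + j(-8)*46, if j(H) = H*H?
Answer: 8734/3 ≈ 2911.3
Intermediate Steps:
j(H) = H²
b(D, x) = -(4 + D)²/6
b(7 - 1*(-3), 8) + j(-8)*46 = -(4 + (7 - 1*(-3)))²/6 + (-8)²*46 = -(4 + (7 + 3))²/6 + 64*46 = -(4 + 10)²/6 + 2944 = -⅙*14² + 2944 = -⅙*196 + 2944 = -98/3 + 2944 = 8734/3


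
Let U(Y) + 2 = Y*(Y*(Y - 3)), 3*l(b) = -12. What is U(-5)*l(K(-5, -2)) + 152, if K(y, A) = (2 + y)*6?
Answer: 960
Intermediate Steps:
K(y, A) = 12 + 6*y
l(b) = -4 (l(b) = (⅓)*(-12) = -4)
U(Y) = -2 + Y²*(-3 + Y) (U(Y) = -2 + Y*(Y*(Y - 3)) = -2 + Y*(Y*(-3 + Y)) = -2 + Y²*(-3 + Y))
U(-5)*l(K(-5, -2)) + 152 = (-2 + (-5)³ - 3*(-5)²)*(-4) + 152 = (-2 - 125 - 3*25)*(-4) + 152 = (-2 - 125 - 75)*(-4) + 152 = -202*(-4) + 152 = 808 + 152 = 960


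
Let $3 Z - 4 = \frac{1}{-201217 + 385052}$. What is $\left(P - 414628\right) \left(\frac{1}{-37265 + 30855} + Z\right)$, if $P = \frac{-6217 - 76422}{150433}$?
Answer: $- \frac{58793363700873608743}{106360555234530} \approx -5.5277 \cdot 10^{5}$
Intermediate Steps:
$Z = \frac{735341}{551505}$ ($Z = \frac{4}{3} + \frac{1}{3 \left(-201217 + 385052\right)} = \frac{4}{3} + \frac{1}{3 \cdot 183835} = \frac{4}{3} + \frac{1}{3} \cdot \frac{1}{183835} = \frac{4}{3} + \frac{1}{551505} = \frac{735341}{551505} \approx 1.3333$)
$P = - \frac{82639}{150433}$ ($P = \left(-82639\right) \frac{1}{150433} = - \frac{82639}{150433} \approx -0.54934$)
$\left(P - 414628\right) \left(\frac{1}{-37265 + 30855} + Z\right) = \left(- \frac{82639}{150433} - 414628\right) \left(\frac{1}{-37265 + 30855} + \frac{735341}{551505}\right) = - \frac{62373816563 \left(\frac{1}{-6410} + \frac{735341}{551505}\right)}{150433} = - \frac{62373816563 \left(- \frac{1}{6410} + \frac{735341}{551505}\right)}{150433} = \left(- \frac{62373816563}{150433}\right) \frac{942596861}{707029410} = - \frac{58793363700873608743}{106360555234530}$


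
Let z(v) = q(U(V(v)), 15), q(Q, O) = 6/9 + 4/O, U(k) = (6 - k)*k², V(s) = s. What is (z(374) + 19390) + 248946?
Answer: 4025054/15 ≈ 2.6834e+5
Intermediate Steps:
U(k) = k²*(6 - k)
q(Q, O) = ⅔ + 4/O (q(Q, O) = 6*(⅑) + 4/O = ⅔ + 4/O)
z(v) = 14/15 (z(v) = ⅔ + 4/15 = 14/15)
(z(374) + 19390) + 248946 = (14/15 + 19390) + 248946 = 290864/15 + 248946 = 4025054/15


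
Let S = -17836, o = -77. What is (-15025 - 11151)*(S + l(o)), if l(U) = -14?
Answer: 467241600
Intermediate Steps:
(-15025 - 11151)*(S + l(o)) = (-15025 - 11151)*(-17836 - 14) = -26176*(-17850) = 467241600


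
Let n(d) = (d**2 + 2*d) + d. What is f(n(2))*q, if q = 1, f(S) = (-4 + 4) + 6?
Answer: 6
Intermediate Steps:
n(d) = d**2 + 3*d
f(S) = 6 (f(S) = 0 + 6 = 6)
f(n(2))*q = 6*1 = 6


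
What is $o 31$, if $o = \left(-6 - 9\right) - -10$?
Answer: $-155$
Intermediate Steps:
$o = -5$ ($o = -15 + 10 = -5$)
$o 31 = \left(-5\right) 31 = -155$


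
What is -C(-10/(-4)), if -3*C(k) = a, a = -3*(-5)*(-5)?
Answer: -25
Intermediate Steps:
a = -75 (a = 15*(-5) = -75)
C(k) = 25 (C(k) = -⅓*(-75) = 25)
-C(-10/(-4)) = -1*25 = -25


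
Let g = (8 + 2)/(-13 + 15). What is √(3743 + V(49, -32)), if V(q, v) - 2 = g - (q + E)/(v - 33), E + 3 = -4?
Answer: 12*√110045/65 ≈ 61.242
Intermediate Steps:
E = -7 (E = -3 - 4 = -7)
g = 5 (g = 10/2 = 10*(½) = 5)
V(q, v) = 7 - (-7 + q)/(-33 + v) (V(q, v) = 2 + (5 - (q - 7)/(v - 33)) = 2 + (5 - (-7 + q)/(-33 + v)) = 7 - (-7 + q)/(-33 + v))
√(3743 + V(49, -32)) = √(3743 + (-224 - 1*49 + 7*(-32))/(-33 - 32)) = √(3743 + (-224 - 49 - 224)/(-65)) = √(3743 - 1/65*(-497)) = √(3743 + 497/65) = √(243792/65) = 12*√110045/65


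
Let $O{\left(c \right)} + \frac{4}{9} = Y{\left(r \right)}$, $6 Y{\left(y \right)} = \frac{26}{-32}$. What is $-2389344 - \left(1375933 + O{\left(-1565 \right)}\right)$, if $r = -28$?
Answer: $- \frac{1084399609}{288} \approx -3.7653 \cdot 10^{6}$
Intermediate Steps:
$Y{\left(y \right)} = - \frac{13}{96}$ ($Y{\left(y \right)} = \frac{26 \frac{1}{-32}}{6} = \frac{26 \left(- \frac{1}{32}\right)}{6} = \frac{1}{6} \left(- \frac{13}{16}\right) = - \frac{13}{96}$)
$O{\left(c \right)} = - \frac{167}{288}$ ($O{\left(c \right)} = - \frac{4}{9} - \frac{13}{96} = - \frac{167}{288}$)
$-2389344 - \left(1375933 + O{\left(-1565 \right)}\right) = -2389344 - \left(1375933 - \frac{167}{288}\right) = -2389344 - \frac{396268537}{288} = - \frac{1084399609}{288}$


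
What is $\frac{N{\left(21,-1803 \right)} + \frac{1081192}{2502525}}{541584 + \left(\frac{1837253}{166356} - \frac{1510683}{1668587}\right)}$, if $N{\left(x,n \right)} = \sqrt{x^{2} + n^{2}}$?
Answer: $\frac{100038896801618208}{125406038979396104025925} + \frac{353913810189300 \sqrt{2}}{150335408013182011} \approx 0.0033301$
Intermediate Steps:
$N{\left(x,n \right)} = \sqrt{n^{2} + x^{2}}$
$\frac{N{\left(21,-1803 \right)} + \frac{1081192}{2502525}}{541584 + \left(\frac{1837253}{166356} - \frac{1510683}{1668587}\right)} = \frac{\sqrt{\left(-1803\right)^{2} + 21^{2}} + \frac{1081192}{2502525}}{541584 + \left(\frac{1837253}{166356} - \frac{1510683}{1668587}\right)} = \frac{\sqrt{3250809 + 441} + 1081192 \cdot \frac{1}{2502525}}{541584 + \left(1837253 \cdot \frac{1}{166356} - \frac{1510683}{1668587}\right)} = \frac{\sqrt{3251250} + \frac{1081192}{2502525}}{541584 + \left(\frac{1837253}{166356} - \frac{1510683}{1668587}\right)} = \frac{1275 \sqrt{2} + \frac{1081192}{2502525}}{541584 + \frac{2814305290363}{277579458972}} = \frac{\frac{1081192}{2502525} + 1275 \sqrt{2}}{\frac{150335408013182011}{277579458972}} = \left(\frac{1081192}{2502525} + 1275 \sqrt{2}\right) \frac{277579458972}{150335408013182011} = \frac{100038896801618208}{125406038979396104025925} + \frac{353913810189300 \sqrt{2}}{150335408013182011}$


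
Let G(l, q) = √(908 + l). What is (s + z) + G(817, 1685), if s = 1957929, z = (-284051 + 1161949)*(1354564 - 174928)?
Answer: 1035602043057 + 5*√69 ≈ 1.0356e+12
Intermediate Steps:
z = 1035600085128 (z = 877898*1179636 = 1035600085128)
(s + z) + G(817, 1685) = (1957929 + 1035600085128) + √(908 + 817) = 1035602043057 + √1725 = 1035602043057 + 5*√69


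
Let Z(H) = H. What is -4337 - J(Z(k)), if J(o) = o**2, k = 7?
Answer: -4386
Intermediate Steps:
-4337 - J(Z(k)) = -4337 - 1*7**2 = -4337 - 1*49 = -4337 - 49 = -4386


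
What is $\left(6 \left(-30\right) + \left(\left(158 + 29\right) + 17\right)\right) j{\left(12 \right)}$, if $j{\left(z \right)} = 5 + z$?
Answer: $408$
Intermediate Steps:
$\left(6 \left(-30\right) + \left(\left(158 + 29\right) + 17\right)\right) j{\left(12 \right)} = \left(6 \left(-30\right) + \left(\left(158 + 29\right) + 17\right)\right) \left(5 + 12\right) = \left(-180 + \left(187 + 17\right)\right) 17 = \left(-180 + 204\right) 17 = 24 \cdot 17 = 408$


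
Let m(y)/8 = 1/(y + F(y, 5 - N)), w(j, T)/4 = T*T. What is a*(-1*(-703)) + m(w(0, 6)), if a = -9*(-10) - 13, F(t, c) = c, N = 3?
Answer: 3951567/73 ≈ 54131.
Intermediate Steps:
w(j, T) = 4*T**2 (w(j, T) = 4*(T*T) = 4*T**2)
m(y) = 8/(2 + y) (m(y) = 8/(y + (5 - 1*3)) = 8/(y + (5 - 3)) = 8/(y + 2) = 8/(2 + y))
a = 77 (a = 90 - 13 = 77)
a*(-1*(-703)) + m(w(0, 6)) = 77*(-1*(-703)) + 8/(2 + 4*6**2) = 77*703 + 8/(2 + 4*36) = 54131 + 8/(2 + 144) = 54131 + 8/146 = 54131 + 8*(1/146) = 54131 + 4/73 = 3951567/73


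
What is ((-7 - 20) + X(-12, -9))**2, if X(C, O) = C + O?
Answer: 2304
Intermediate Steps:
((-7 - 20) + X(-12, -9))**2 = ((-7 - 20) + (-12 - 9))**2 = (-27 - 21)**2 = (-48)**2 = 2304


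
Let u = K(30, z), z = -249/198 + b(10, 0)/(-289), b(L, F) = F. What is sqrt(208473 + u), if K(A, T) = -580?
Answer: sqrt(207893) ≈ 455.95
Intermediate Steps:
z = -83/66 (z = -249/198 + 0/(-289) = -249*1/198 + 0*(-1/289) = -83/66 + 0 = -83/66 ≈ -1.2576)
u = -580
sqrt(208473 + u) = sqrt(208473 - 580) = sqrt(207893)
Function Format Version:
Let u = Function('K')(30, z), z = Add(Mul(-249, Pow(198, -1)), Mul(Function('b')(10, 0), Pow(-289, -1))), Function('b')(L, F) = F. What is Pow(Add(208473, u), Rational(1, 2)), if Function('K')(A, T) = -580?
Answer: Pow(207893, Rational(1, 2)) ≈ 455.95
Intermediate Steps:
z = Rational(-83, 66) (z = Add(Mul(-249, Pow(198, -1)), Mul(0, Pow(-289, -1))) = Add(Mul(-249, Rational(1, 198)), Mul(0, Rational(-1, 289))) = Add(Rational(-83, 66), 0) = Rational(-83, 66) ≈ -1.2576)
u = -580
Pow(Add(208473, u), Rational(1, 2)) = Pow(Add(208473, -580), Rational(1, 2)) = Pow(207893, Rational(1, 2))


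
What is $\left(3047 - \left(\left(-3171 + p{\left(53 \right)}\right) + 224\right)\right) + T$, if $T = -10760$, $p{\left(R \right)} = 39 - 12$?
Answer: $-4793$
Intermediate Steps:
$p{\left(R \right)} = 27$ ($p{\left(R \right)} = 39 - 12 = 27$)
$\left(3047 - \left(\left(-3171 + p{\left(53 \right)}\right) + 224\right)\right) + T = \left(3047 - \left(\left(-3171 + 27\right) + 224\right)\right) - 10760 = \left(3047 - \left(-3144 + 224\right)\right) - 10760 = \left(3047 - -2920\right) - 10760 = \left(3047 + 2920\right) - 10760 = 5967 - 10760 = -4793$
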